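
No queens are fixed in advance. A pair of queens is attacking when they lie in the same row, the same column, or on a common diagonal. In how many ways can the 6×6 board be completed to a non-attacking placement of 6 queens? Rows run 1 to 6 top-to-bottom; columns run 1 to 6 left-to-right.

Branch on row 1: col 1 → 0; col 2 → 1; col 3 → 1; col 4 → 1; col 5 → 1; col 6 → 0.
Sum: 0 + 1 + 1 + 1 + 1 + 0 = 4.
(This is the classic 6-queens count.)

4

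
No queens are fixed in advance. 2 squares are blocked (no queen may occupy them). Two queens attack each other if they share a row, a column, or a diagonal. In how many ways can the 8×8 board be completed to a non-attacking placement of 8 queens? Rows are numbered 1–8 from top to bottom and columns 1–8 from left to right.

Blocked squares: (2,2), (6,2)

62

Branch on row 1: col 1 → 3; col 2 → 8; col 3 → 14; col 4 → 9; col 5 → 11; col 6 → 10; col 7 → 6; col 8 → 1.
Sum: 3 + 8 + 14 + 9 + 11 + 10 + 6 + 1 = 62.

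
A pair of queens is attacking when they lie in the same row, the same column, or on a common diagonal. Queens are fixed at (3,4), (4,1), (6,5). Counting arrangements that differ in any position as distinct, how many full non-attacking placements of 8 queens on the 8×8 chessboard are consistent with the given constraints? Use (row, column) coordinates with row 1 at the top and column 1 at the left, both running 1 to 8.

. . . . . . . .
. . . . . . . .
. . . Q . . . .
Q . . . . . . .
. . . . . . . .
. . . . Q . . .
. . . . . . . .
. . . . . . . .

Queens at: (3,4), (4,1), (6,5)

Branch on row 1: col 3 → 1; col 7 → 1; col 8 → 1.
Sum: 1 + 1 + 1 = 3.

3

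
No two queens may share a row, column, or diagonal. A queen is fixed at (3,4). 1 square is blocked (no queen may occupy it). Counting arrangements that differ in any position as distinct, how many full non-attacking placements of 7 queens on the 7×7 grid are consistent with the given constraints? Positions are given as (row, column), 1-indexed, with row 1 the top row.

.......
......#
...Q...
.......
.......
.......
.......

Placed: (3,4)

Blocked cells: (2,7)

3

Branch on row 1: col 1 → 1; col 3 → 0; col 5 → 1; col 7 → 1.
Sum: 1 + 0 + 1 + 1 = 3.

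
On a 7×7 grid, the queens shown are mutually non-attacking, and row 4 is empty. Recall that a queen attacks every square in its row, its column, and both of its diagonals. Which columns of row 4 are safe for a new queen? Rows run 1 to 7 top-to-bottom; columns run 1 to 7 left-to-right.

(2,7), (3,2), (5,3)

(2,7) attacks row 4 at column 7 and diagonals 5.
(3,2) attacks row 4 at column 2 and diagonals 1, 3.
(5,3) attacks row 4 at column 3 and diagonals 2, 4.
Attacked columns: {1, 2, 3, 4, 5, 7}. Safe: {6}.

columns 6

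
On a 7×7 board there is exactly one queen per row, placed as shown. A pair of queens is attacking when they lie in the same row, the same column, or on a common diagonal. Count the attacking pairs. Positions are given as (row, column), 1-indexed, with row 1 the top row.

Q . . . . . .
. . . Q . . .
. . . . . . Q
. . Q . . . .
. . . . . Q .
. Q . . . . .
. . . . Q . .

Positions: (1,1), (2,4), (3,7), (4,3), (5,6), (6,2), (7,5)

0

All columns are distinct and no two queens satisfy |Δrow| = |Δcol|, so no pair attacks.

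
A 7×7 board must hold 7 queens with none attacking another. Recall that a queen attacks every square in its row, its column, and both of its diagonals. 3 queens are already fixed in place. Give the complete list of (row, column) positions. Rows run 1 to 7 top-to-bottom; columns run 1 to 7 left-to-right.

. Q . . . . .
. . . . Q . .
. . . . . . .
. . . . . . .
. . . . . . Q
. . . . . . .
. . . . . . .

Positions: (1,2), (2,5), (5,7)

(1,2) (2,5) (3,3) (4,1) (5,7) (6,4) (7,6)

Row 3: attacked by (1,2)→{2,4}; (2,5)→{4,5,6}; (5,7)→{5,7}. Safe: 1, 3. Place at column 3.
Row 4: attacked by (1,2)→{2,5}; (2,5)→{3,5,7}; (3,3)→{2,3,4}; (5,7)→{6,7}. Safe: 1. Place at column 1.
Row 6: attacked by (1,2)→{2,7}; (2,5)→{1,5}; (3,3)→{3,6}; (4,1)→{1,3}; (5,7)→{6,7}. Safe: 4. Place at column 4.
Row 7: attacked by (1,2)→{2}; (2,5)→{5}; (3,3)→{3,7}; (4,1)→{1,4}; (5,7)→{5,7}; (6,4)→{3,4,5}. Safe: 6. Place at column 6.
Columns [2, 5, 3, 1, 7, 4, 6], r−c [-1, -3, 0, 3, -2, 2, 1], r+c [3, 7, 6, 5, 12, 10, 13] are all distinct, so no two queens attack.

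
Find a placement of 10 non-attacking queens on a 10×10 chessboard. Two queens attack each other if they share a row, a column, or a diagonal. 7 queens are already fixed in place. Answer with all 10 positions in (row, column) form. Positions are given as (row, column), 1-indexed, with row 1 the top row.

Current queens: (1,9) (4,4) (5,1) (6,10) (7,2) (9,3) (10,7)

(1,9) (2,5) (3,8) (4,4) (5,1) (6,10) (7,2) (8,6) (9,3) (10,7)

Row 2: attacked by (1,9)→{8,9,10}; (4,4)→{2,4,6}; (5,1)→{1,4}; (6,10)→{6,10}; (7,2)→{2,7}; (9,3)→{3,10}; (10,7)→{7}. Safe: 5. Place at column 5.
Row 3: attacked by (1,9)→{7,9}; (2,5)→{4,5,6}; (4,4)→{3,4,5}; (5,1)→{1,3}; (6,10)→{7,10}; (7,2)→{2,6}; (9,3)→{3,9}; (10,7)→{7}. Safe: 8. Place at column 8.
Row 8: attacked by (1,9)→{2,9}; (2,5)→{5}; (3,8)→{3,8}; (4,4)→{4,8}; (5,1)→{1,4}; (6,10)→{8,10}; (7,2)→{1,2,3}; (9,3)→{2,3,4}; (10,7)→{5,7,9}. Safe: 6. Place at column 6.
Columns [9, 5, 8, 4, 1, 10, 2, 6, 3, 7], r−c [-8, -3, -5, 0, 4, -4, 5, 2, 6, 3], r+c [10, 7, 11, 8, 6, 16, 9, 14, 12, 17] are all distinct, so no two queens attack.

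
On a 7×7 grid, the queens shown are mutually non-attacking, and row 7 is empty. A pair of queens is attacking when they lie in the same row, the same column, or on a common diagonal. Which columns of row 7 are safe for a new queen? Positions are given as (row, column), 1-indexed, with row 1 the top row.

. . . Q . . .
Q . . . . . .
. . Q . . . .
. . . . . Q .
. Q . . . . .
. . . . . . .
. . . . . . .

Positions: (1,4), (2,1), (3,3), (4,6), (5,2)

columns 5

(1,4) attacks row 7 at column 4.
(2,1) attacks row 7 at column 1 and diagonals 6.
(3,3) attacks row 7 at column 3 and diagonals 7.
(4,6) attacks row 7 at column 6 and diagonals 3.
(5,2) attacks row 7 at column 2 and diagonals 4.
Attacked columns: {1, 2, 3, 4, 6, 7}. Safe: {5}.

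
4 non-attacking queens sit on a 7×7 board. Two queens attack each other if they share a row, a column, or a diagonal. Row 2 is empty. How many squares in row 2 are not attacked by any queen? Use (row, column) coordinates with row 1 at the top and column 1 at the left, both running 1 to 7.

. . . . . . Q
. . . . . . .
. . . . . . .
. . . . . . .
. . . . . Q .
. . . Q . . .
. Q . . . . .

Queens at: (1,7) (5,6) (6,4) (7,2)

2

(1,7) attacks row 2 at column 7 and diagonals 6.
(5,6) attacks row 2 at column 6 and diagonals 3.
(6,4) attacks row 2 at column 4.
(7,2) attacks row 2 at column 2 and diagonals 7.
Attacked columns: {2, 3, 4, 6, 7}. Safe: {1, 5}.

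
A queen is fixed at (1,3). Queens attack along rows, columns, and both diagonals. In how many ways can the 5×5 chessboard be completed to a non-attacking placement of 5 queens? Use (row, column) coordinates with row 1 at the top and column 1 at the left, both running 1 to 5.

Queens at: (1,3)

2

Branch on row 2: col 1 → 1; col 5 → 1.
Sum: 1 + 1 = 2.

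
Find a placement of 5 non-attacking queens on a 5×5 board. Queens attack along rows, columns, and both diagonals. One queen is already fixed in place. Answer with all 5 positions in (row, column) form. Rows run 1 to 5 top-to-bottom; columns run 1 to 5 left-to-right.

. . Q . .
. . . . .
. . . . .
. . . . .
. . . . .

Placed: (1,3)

Row 2: attacked by (1,3)→{2,3,4}. Safe: 1, 5. Place at column 5.
Row 3: attacked by (1,3)→{1,3,5}; (2,5)→{4,5}. Safe: 2. Place at column 2.
Row 4: attacked by (1,3)→{3}; (2,5)→{3,5}; (3,2)→{1,2,3}. Safe: 4. Place at column 4.
Row 5: attacked by (1,3)→{3}; (2,5)→{2,5}; (3,2)→{2,4}; (4,4)→{3,4,5}. Safe: 1. Place at column 1.
Columns [3, 5, 2, 4, 1], r−c [-2, -3, 1, 0, 4], r+c [4, 7, 5, 8, 6] are all distinct, so no two queens attack.

(1,3) (2,5) (3,2) (4,4) (5,1)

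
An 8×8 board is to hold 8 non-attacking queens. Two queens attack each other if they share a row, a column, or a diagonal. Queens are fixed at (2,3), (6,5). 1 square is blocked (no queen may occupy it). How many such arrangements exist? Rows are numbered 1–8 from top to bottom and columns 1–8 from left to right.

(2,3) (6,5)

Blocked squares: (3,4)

Branch on row 1: col 1 → 0; col 6 → 1; col 7 → 1; col 8 → 1.
Sum: 0 + 1 + 1 + 1 = 3.

3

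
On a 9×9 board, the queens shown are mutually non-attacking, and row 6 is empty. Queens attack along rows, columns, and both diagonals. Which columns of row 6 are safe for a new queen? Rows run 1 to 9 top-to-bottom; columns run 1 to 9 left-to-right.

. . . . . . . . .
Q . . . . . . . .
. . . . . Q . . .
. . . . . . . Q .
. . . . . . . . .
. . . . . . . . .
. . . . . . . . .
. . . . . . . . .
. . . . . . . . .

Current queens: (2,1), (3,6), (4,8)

(2,1) attacks row 6 at column 1 and diagonals 5.
(3,6) attacks row 6 at column 6 and diagonals 3, 9.
(4,8) attacks row 6 at column 8 and diagonals 6.
Attacked columns: {1, 3, 5, 6, 8, 9}. Safe: {2, 4, 7}.

columns 2, 4, 7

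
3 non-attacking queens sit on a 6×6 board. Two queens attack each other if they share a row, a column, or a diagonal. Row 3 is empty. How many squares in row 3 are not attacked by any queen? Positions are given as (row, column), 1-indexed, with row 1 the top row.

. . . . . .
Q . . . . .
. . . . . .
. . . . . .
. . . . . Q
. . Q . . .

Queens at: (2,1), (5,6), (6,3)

1

(2,1) attacks row 3 at column 1 and diagonals 2.
(5,6) attacks row 3 at column 6 and diagonals 4.
(6,3) attacks row 3 at column 3 and diagonals 6.
Attacked columns: {1, 2, 3, 4, 6}. Safe: {5}.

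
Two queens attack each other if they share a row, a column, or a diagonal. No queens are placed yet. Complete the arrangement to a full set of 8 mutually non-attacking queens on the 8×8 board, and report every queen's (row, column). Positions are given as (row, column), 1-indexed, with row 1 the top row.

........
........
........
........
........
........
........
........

(1,5) (2,8) (3,4) (4,1) (5,7) (6,2) (7,6) (8,3)

Row 1: Safe: 1, 2, 3, 4, 5, 6, 7, 8. Place at column 5.
Row 2: attacked by (1,5)→{4,5,6}. Safe: 1, 2, 3, 7, 8. Place at column 8.
Row 3: attacked by (1,5)→{3,5,7}; (2,8)→{7,8}. Safe: 1, 2, 4, 6. Place at column 4.
Row 4: attacked by (1,5)→{2,5,8}; (2,8)→{6,8}; (3,4)→{3,4,5}. Safe: 1, 7. Place at column 1.
Row 5: attacked by (1,5)→{1,5}; (2,8)→{5,8}; (3,4)→{2,4,6}; (4,1)→{1,2}. Safe: 3, 7. Place at column 7.
Row 6: attacked by (1,5)→{5}; (2,8)→{4,8}; (3,4)→{1,4,7}; (4,1)→{1,3}; (5,7)→{6,7,8}. Safe: 2. Place at column 2.
Row 7: attacked by (1,5)→{5}; (2,8)→{3,8}; (3,4)→{4,8}; (4,1)→{1,4}; (5,7)→{5,7}; (6,2)→{1,2,3}. Safe: 6. Place at column 6.
Row 8: attacked by (1,5)→{5}; (2,8)→{2,8}; (3,4)→{4}; (4,1)→{1,5}; (5,7)→{4,7}; (6,2)→{2,4}; (7,6)→{5,6,7}. Safe: 3. Place at column 3.
Columns [5, 8, 4, 1, 7, 2, 6, 3], r−c [-4, -6, -1, 3, -2, 4, 1, 5], r+c [6, 10, 7, 5, 12, 8, 13, 11] are all distinct, so no two queens attack.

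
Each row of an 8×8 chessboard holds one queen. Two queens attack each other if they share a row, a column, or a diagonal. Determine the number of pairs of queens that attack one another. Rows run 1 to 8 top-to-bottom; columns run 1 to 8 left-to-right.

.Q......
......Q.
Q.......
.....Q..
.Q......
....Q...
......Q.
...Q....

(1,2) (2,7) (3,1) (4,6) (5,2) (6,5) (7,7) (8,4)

2

Same column: (1,2)–(5,2) (column 2); (2,7)–(7,7) (column 7).
Total attacking pairs: 2.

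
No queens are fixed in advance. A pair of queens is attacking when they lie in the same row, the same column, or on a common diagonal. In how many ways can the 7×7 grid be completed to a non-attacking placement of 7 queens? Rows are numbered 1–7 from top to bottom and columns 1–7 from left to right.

40

Branch on row 1: col 1 → 4; col 2 → 7; col 3 → 6; col 4 → 6; col 5 → 6; col 6 → 7; col 7 → 4.
Sum: 4 + 7 + 6 + 6 + 6 + 7 + 4 = 40.
(This is the classic 7-queens count.)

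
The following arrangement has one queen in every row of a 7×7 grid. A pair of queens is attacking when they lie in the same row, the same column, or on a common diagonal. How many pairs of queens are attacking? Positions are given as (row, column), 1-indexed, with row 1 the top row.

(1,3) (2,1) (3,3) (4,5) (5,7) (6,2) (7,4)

2

Same column: (1,3)–(3,3) (column 3).
Same diagonal: (1,3)–(5,7) (|1−5| = |3−7| = 4).
Total attacking pairs: 2.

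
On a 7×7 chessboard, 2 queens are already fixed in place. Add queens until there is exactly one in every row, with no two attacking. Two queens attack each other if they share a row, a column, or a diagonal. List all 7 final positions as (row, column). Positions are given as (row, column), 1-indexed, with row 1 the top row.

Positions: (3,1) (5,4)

(1,5) (2,3) (3,1) (4,6) (5,4) (6,2) (7,7)

Row 1: attacked by (3,1)→{1,3}; (5,4)→{4}. Safe: 2, 5, 6, 7. Place at column 5.
Row 2: attacked by (1,5)→{4,5,6}; (3,1)→{1,2}; (5,4)→{1,4,7}. Safe: 3. Place at column 3.
Row 4: attacked by (1,5)→{2,5}; (2,3)→{1,3,5}; (3,1)→{1,2}; (5,4)→{3,4,5}. Safe: 6, 7. Place at column 6.
Row 6: attacked by (1,5)→{5}; (2,3)→{3,7}; (3,1)→{1,4}; (4,6)→{4,6}; (5,4)→{3,4,5}. Safe: 2. Place at column 2.
Row 7: attacked by (1,5)→{5}; (2,3)→{3}; (3,1)→{1,5}; (4,6)→{3,6}; (5,4)→{2,4,6}; (6,2)→{1,2,3}. Safe: 7. Place at column 7.
Columns [5, 3, 1, 6, 4, 2, 7], r−c [-4, -1, 2, -2, 1, 4, 0], r+c [6, 5, 4, 10, 9, 8, 14] are all distinct, so no two queens attack.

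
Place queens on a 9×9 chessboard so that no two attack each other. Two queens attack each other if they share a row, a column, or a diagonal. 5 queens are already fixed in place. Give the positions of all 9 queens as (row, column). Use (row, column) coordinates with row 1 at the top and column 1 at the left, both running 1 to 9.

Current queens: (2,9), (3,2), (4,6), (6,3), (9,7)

(1,5) (2,9) (3,2) (4,6) (5,8) (6,3) (7,1) (8,4) (9,7)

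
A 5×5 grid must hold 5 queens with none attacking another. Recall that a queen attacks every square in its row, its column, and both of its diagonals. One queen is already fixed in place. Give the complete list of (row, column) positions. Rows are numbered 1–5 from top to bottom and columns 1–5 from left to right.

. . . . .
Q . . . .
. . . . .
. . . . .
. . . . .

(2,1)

(1,3) (2,1) (3,4) (4,2) (5,5)

Row 1: attacked by (2,1)→{1,2}. Safe: 3, 4, 5. Place at column 3.
Row 3: attacked by (1,3)→{1,3,5}; (2,1)→{1,2}. Safe: 4. Place at column 4.
Row 4: attacked by (1,3)→{3}; (2,1)→{1,3}; (3,4)→{3,4,5}. Safe: 2. Place at column 2.
Row 5: attacked by (1,3)→{3}; (2,1)→{1,4}; (3,4)→{2,4}; (4,2)→{1,2,3}. Safe: 5. Place at column 5.
Columns [3, 1, 4, 2, 5], r−c [-2, 1, -1, 2, 0], r+c [4, 3, 7, 6, 10] are all distinct, so no two queens attack.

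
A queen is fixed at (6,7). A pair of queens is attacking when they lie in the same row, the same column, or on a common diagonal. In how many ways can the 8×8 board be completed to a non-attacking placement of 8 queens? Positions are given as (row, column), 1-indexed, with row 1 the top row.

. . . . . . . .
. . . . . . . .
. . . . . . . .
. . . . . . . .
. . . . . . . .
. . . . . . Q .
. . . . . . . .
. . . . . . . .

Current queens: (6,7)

Branch on row 1: col 1 → 1; col 3 → 4; col 4 → 3; col 5 → 3; col 6 → 2; col 8 → 1.
Sum: 1 + 4 + 3 + 3 + 2 + 1 = 14.

14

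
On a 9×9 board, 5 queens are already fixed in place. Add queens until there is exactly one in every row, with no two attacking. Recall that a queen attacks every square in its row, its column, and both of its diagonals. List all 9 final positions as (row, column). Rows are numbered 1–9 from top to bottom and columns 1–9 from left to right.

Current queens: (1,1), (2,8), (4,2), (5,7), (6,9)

(1,1) (2,8) (3,4) (4,2) (5,7) (6,9) (7,6) (8,3) (9,5)

Row 3: attacked by (1,1)→{1,3}; (2,8)→{7,8,9}; (4,2)→{1,2,3}; (5,7)→{5,7,9}; (6,9)→{6,9}. Safe: 4. Place at column 4.
Row 7: attacked by (1,1)→{1,7}; (2,8)→{3,8}; (3,4)→{4,8}; (4,2)→{2,5}; (5,7)→{5,7,9}; (6,9)→{8,9}. Safe: 6. Place at column 6.
Row 8: attacked by (1,1)→{1,8}; (2,8)→{2,8}; (3,4)→{4,9}; (4,2)→{2,6}; (5,7)→{4,7}; (6,9)→{7,9}; (7,6)→{5,6,7}. Safe: 3. Place at column 3.
Row 9: attacked by (1,1)→{1,9}; (2,8)→{1,8}; (3,4)→{4}; (4,2)→{2,7}; (5,7)→{3,7}; (6,9)→{6,9}; (7,6)→{4,6,8}; (8,3)→{2,3,4}. Safe: 5. Place at column 5.
Columns [1, 8, 4, 2, 7, 9, 6, 3, 5], r−c [0, -6, -1, 2, -2, -3, 1, 5, 4], r+c [2, 10, 7, 6, 12, 15, 13, 11, 14] are all distinct, so no two queens attack.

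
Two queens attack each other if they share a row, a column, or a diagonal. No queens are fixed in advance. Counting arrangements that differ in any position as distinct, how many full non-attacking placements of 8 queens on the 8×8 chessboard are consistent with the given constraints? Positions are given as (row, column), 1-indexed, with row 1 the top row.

92

Branch on row 1: col 1 → 4; col 2 → 8; col 3 → 16; col 4 → 18; col 5 → 18; col 6 → 16; col 7 → 8; col 8 → 4.
Sum: 4 + 8 + 16 + 18 + 18 + 16 + 8 + 4 = 92.
(This is the classic 8-queens count.)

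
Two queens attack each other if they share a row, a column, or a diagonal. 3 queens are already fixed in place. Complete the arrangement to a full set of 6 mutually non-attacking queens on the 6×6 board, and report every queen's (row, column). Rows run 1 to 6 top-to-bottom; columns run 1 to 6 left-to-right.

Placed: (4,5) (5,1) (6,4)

(1,3) (2,6) (3,2) (4,5) (5,1) (6,4)

Row 1: attacked by (4,5)→{2,5}; (5,1)→{1,5}; (6,4)→{4}. Safe: 3, 6. Place at column 3.
Row 2: attacked by (1,3)→{2,3,4}; (4,5)→{3,5}; (5,1)→{1,4}; (6,4)→{4}. Safe: 6. Place at column 6.
Row 3: attacked by (1,3)→{1,3,5}; (2,6)→{5,6}; (4,5)→{4,5,6}; (5,1)→{1,3}; (6,4)→{1,4}. Safe: 2. Place at column 2.
Columns [3, 6, 2, 5, 1, 4], r−c [-2, -4, 1, -1, 4, 2], r+c [4, 8, 5, 9, 6, 10] are all distinct, so no two queens attack.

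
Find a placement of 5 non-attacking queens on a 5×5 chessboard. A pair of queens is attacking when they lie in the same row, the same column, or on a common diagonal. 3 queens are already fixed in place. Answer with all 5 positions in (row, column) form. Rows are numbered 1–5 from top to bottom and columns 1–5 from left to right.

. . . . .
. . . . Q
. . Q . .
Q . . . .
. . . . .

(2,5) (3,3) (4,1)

(1,2) (2,5) (3,3) (4,1) (5,4)

Row 1: attacked by (2,5)→{4,5}; (3,3)→{1,3,5}; (4,1)→{1,4}. Safe: 2. Place at column 2.
Row 5: attacked by (1,2)→{2}; (2,5)→{2,5}; (3,3)→{1,3,5}; (4,1)→{1,2}. Safe: 4. Place at column 4.
Columns [2, 5, 3, 1, 4], r−c [-1, -3, 0, 3, 1], r+c [3, 7, 6, 5, 9] are all distinct, so no two queens attack.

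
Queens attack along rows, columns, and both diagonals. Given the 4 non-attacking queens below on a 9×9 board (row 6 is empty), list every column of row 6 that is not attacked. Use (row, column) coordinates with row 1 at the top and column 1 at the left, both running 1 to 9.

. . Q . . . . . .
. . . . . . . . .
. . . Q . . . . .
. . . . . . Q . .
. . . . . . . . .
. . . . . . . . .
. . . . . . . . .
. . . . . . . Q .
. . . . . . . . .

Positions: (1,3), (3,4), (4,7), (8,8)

columns 2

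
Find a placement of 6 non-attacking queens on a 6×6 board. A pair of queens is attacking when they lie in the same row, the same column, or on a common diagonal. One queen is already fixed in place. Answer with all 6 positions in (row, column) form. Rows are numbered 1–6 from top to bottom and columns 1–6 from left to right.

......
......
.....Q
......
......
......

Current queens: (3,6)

(1,2) (2,4) (3,6) (4,1) (5,3) (6,5)

Row 1: attacked by (3,6)→{4,6}. Safe: 1, 2, 3, 5. Place at column 2.
Row 2: attacked by (1,2)→{1,2,3}; (3,6)→{5,6}. Safe: 4. Place at column 4.
Row 4: attacked by (1,2)→{2,5}; (2,4)→{2,4,6}; (3,6)→{5,6}. Safe: 1, 3. Place at column 1.
Row 5: attacked by (1,2)→{2,6}; (2,4)→{1,4}; (3,6)→{4,6}; (4,1)→{1,2}. Safe: 3, 5. Place at column 3.
Row 6: attacked by (1,2)→{2}; (2,4)→{4}; (3,6)→{3,6}; (4,1)→{1,3}; (5,3)→{2,3,4}. Safe: 5. Place at column 5.
Columns [2, 4, 6, 1, 3, 5], r−c [-1, -2, -3, 3, 2, 1], r+c [3, 6, 9, 5, 8, 11] are all distinct, so no two queens attack.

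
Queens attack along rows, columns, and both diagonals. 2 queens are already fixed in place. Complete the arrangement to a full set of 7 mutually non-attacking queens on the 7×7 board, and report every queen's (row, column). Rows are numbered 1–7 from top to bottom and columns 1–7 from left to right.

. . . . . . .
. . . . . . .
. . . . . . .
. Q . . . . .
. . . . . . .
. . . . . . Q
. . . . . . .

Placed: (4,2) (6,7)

(1,3) (2,1) (3,6) (4,2) (5,5) (6,7) (7,4)

Row 1: attacked by (4,2)→{2,5}; (6,7)→{2,7}. Safe: 1, 3, 4, 6. Place at column 3.
Row 2: attacked by (1,3)→{2,3,4}; (4,2)→{2,4}; (6,7)→{3,7}. Safe: 1, 5, 6. Place at column 1.
Row 3: attacked by (1,3)→{1,3,5}; (2,1)→{1,2}; (4,2)→{1,2,3}; (6,7)→{4,7}. Safe: 6. Place at column 6.
Row 5: attacked by (1,3)→{3,7}; (2,1)→{1,4}; (3,6)→{4,6}; (4,2)→{1,2,3}; (6,7)→{6,7}. Safe: 5. Place at column 5.
Row 7: attacked by (1,3)→{3}; (2,1)→{1,6}; (3,6)→{2,6}; (4,2)→{2,5}; (5,5)→{3,5,7}; (6,7)→{6,7}. Safe: 4. Place at column 4.
Columns [3, 1, 6, 2, 5, 7, 4], r−c [-2, 1, -3, 2, 0, -1, 3], r+c [4, 3, 9, 6, 10, 13, 11] are all distinct, so no two queens attack.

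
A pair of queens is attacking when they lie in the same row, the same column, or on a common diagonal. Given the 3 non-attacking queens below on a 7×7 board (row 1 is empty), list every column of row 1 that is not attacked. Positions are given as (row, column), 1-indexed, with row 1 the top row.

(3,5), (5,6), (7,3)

(3,5) attacks row 1 at column 5 and diagonals 3, 7.
(5,6) attacks row 1 at column 6 and diagonals 2.
(7,3) attacks row 1 at column 3.
Attacked columns: {2, 3, 5, 6, 7}. Safe: {1, 4}.

columns 1, 4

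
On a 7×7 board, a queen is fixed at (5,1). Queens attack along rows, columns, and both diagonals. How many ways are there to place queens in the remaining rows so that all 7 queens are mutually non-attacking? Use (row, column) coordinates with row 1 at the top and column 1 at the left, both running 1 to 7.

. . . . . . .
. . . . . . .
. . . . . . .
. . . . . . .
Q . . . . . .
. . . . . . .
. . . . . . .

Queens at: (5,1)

6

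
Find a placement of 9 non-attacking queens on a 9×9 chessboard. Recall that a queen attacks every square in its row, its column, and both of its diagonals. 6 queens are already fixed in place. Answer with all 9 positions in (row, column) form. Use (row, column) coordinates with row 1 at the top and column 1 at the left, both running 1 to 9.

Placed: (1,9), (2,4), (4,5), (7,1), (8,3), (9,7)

(1,9) (2,4) (3,2) (4,5) (5,8) (6,6) (7,1) (8,3) (9,7)

Row 3: attacked by (1,9)→{7,9}; (2,4)→{3,4,5}; (4,5)→{4,5,6}; (7,1)→{1,5}; (8,3)→{3,8}; (9,7)→{1,7}. Safe: 2. Place at column 2.
Row 5: attacked by (1,9)→{5,9}; (2,4)→{1,4,7}; (3,2)→{2,4}; (4,5)→{4,5,6}; (7,1)→{1,3}; (8,3)→{3,6}; (9,7)→{3,7}. Safe: 8. Place at column 8.
Row 6: attacked by (1,9)→{4,9}; (2,4)→{4,8}; (3,2)→{2,5}; (4,5)→{3,5,7}; (5,8)→{7,8,9}; (7,1)→{1,2}; (8,3)→{1,3,5}; (9,7)→{4,7}. Safe: 6. Place at column 6.
Columns [9, 4, 2, 5, 8, 6, 1, 3, 7], r−c [-8, -2, 1, -1, -3, 0, 6, 5, 2], r+c [10, 6, 5, 9, 13, 12, 8, 11, 16] are all distinct, so no two queens attack.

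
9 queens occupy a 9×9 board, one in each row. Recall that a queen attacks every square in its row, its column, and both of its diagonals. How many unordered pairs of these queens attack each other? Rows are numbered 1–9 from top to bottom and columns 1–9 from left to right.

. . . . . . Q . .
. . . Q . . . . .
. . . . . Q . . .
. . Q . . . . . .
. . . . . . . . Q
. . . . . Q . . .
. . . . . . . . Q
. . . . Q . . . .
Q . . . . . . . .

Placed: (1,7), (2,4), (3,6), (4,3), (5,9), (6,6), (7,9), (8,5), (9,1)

Same column: (3,6)–(6,6) (column 6); (5,9)–(7,9) (column 9).
Same diagonal: (2,4)–(7,9) (|2−7| = |4−9| = 5).
Total attacking pairs: 3.

3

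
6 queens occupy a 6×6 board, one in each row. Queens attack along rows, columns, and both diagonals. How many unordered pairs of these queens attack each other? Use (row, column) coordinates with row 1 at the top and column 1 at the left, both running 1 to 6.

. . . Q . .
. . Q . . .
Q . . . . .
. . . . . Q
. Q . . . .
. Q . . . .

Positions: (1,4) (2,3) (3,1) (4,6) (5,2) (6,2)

Same column: (5,2)–(6,2) (column 2).
Same diagonal: (1,4)–(2,3) (|1−2| = |4−3| = 1).
Total attacking pairs: 2.

2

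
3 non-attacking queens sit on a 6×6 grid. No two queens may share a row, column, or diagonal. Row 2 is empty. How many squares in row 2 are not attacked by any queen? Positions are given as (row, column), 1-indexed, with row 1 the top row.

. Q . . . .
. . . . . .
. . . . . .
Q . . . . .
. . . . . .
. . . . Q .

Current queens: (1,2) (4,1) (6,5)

(1,2) attacks row 2 at column 2 and diagonals 1, 3.
(4,1) attacks row 2 at column 1 and diagonals 3.
(6,5) attacks row 2 at column 5 and diagonals 1.
Attacked columns: {1, 2, 3, 5}. Safe: {4, 6}.

2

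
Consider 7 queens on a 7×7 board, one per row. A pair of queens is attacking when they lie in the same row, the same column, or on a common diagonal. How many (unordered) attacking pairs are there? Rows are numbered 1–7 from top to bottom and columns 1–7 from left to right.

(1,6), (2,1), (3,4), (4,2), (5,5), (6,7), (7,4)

3

Same column: (3,4)–(7,4) (column 4).
Same diagonal: (1,6)–(3,4) (|1−3| = |6−4| = 2); (3,4)–(6,7) (|3−6| = |4−7| = 3).
Total attacking pairs: 3.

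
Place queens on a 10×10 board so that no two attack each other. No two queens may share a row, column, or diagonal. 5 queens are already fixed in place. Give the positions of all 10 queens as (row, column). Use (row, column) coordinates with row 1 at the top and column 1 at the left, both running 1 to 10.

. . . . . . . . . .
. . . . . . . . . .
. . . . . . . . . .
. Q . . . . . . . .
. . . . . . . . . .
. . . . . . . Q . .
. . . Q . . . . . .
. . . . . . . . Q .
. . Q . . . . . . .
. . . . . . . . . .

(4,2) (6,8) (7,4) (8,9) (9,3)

(1,1) (2,5) (3,7) (4,2) (5,10) (6,8) (7,4) (8,9) (9,3) (10,6)

Row 1: attacked by (4,2)→{2,5}; (6,8)→{3,8}; (7,4)→{4,10}; (8,9)→{2,9}; (9,3)→{3}. Safe: 1, 6, 7. Place at column 1.
Row 2: attacked by (1,1)→{1,2}; (4,2)→{2,4}; (6,8)→{4,8}; (7,4)→{4,9}; (8,9)→{3,9}; (9,3)→{3,10}. Safe: 5, 6, 7. Place at column 5.
Row 3: attacked by (1,1)→{1,3}; (2,5)→{4,5,6}; (4,2)→{1,2,3}; (6,8)→{5,8}; (7,4)→{4,8}; (8,9)→{4,9}; (9,3)→{3,9}. Safe: 7, 10. Place at column 7.
Row 5: attacked by (1,1)→{1,5}; (2,5)→{2,5,8}; (3,7)→{5,7,9}; (4,2)→{1,2,3}; (6,8)→{7,8,9}; (7,4)→{2,4,6}; (8,9)→{6,9}; (9,3)→{3,7}. Safe: 10. Place at column 10.
Row 10: attacked by (1,1)→{1,10}; (2,5)→{5}; (3,7)→{7}; (4,2)→{2,8}; (5,10)→{5,10}; (6,8)→{4,8}; (7,4)→{1,4,7}; (8,9)→{7,9}; (9,3)→{2,3,4}. Safe: 6. Place at column 6.
Columns [1, 5, 7, 2, 10, 8, 4, 9, 3, 6], r−c [0, -3, -4, 2, -5, -2, 3, -1, 6, 4], r+c [2, 7, 10, 6, 15, 14, 11, 17, 12, 16] are all distinct, so no two queens attack.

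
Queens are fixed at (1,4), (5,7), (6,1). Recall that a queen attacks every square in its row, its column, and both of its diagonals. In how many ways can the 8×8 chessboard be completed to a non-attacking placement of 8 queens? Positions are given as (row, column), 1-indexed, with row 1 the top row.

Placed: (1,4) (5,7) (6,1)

Branch on row 2: col 2 → 1; col 6 → 1; col 8 → 0.
Sum: 1 + 1 + 0 = 2.

2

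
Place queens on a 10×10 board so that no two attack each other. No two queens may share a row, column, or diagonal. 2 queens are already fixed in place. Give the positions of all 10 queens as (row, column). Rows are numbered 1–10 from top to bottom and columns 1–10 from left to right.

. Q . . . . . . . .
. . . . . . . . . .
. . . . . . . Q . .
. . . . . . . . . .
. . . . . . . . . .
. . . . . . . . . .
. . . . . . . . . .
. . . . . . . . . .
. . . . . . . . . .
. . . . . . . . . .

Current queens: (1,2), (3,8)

Row 2: attacked by (1,2)→{1,2,3}; (3,8)→{7,8,9}. Safe: 4, 5, 6, 10. Place at column 6.
Row 4: attacked by (1,2)→{2,5}; (2,6)→{4,6,8}; (3,8)→{7,8,9}. Safe: 1, 3, 10. Place at column 3.
Row 5: attacked by (1,2)→{2,6}; (2,6)→{3,6,9}; (3,8)→{6,8,10}; (4,3)→{2,3,4}. Safe: 1, 5, 7. Place at column 7.
Row 6: attacked by (1,2)→{2,7}; (2,6)→{2,6,10}; (3,8)→{5,8}; (4,3)→{1,3,5}; (5,7)→{6,7,8}. Safe: 4, 9. Place at column 4.
Row 7: attacked by (1,2)→{2,8}; (2,6)→{1,6}; (3,8)→{4,8}; (4,3)→{3,6}; (5,7)→{5,7,9}; (6,4)→{3,4,5}. Safe: 10. Place at column 10.
Row 8: attacked by (1,2)→{2,9}; (2,6)→{6}; (3,8)→{3,8}; (4,3)→{3,7}; (5,7)→{4,7,10}; (6,4)→{2,4,6}; (7,10)→{9,10}. Safe: 1, 5. Place at column 1.
Row 9: attacked by (1,2)→{2,10}; (2,6)→{6}; (3,8)→{2,8}; (4,3)→{3,8}; (5,7)→{3,7}; (6,4)→{1,4,7}; (7,10)→{8,10}; (8,1)→{1,2}. Safe: 5, 9. Place at column 9.
Row 10: attacked by (1,2)→{2}; (2,6)→{6}; (3,8)→{1,8}; (4,3)→{3,9}; (5,7)→{2,7}; (6,4)→{4,8}; (7,10)→{7,10}; (8,1)→{1,3}; (9,9)→{8,9,10}. Safe: 5. Place at column 5.
Columns [2, 6, 8, 3, 7, 4, 10, 1, 9, 5], r−c [-1, -4, -5, 1, -2, 2, -3, 7, 0, 5], r+c [3, 8, 11, 7, 12, 10, 17, 9, 18, 15] are all distinct, so no two queens attack.

(1,2) (2,6) (3,8) (4,3) (5,7) (6,4) (7,10) (8,1) (9,9) (10,5)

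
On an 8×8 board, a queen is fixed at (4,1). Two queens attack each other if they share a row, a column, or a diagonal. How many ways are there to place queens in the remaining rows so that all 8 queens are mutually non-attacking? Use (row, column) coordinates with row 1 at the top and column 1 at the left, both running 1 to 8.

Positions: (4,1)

Branch on row 1: col 2 → 2; col 3 → 4; col 5 → 5; col 6 → 4; col 7 → 2; col 8 → 1.
Sum: 2 + 4 + 5 + 4 + 2 + 1 = 18.

18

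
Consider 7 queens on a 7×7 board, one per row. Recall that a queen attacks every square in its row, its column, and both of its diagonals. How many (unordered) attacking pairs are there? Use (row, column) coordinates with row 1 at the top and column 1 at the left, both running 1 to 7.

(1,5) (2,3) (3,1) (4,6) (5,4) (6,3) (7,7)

2

Same column: (2,3)–(6,3) (column 3).
Same diagonal: (5,4)–(6,3) (|5−6| = |4−3| = 1).
Total attacking pairs: 2.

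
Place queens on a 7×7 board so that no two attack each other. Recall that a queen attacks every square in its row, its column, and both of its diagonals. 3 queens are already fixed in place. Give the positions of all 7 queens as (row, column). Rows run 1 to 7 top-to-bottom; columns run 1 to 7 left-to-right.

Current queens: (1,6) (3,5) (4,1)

Row 2: attacked by (1,6)→{5,6,7}; (3,5)→{4,5,6}; (4,1)→{1,3}. Safe: 2. Place at column 2.
Row 5: attacked by (1,6)→{2,6}; (2,2)→{2,5}; (3,5)→{3,5,7}; (4,1)→{1,2}. Safe: 4. Place at column 4.
Row 6: attacked by (1,6)→{1,6}; (2,2)→{2,6}; (3,5)→{2,5}; (4,1)→{1,3}; (5,4)→{3,4,5}. Safe: 7. Place at column 7.
Row 7: attacked by (1,6)→{6}; (2,2)→{2,7}; (3,5)→{1,5}; (4,1)→{1,4}; (5,4)→{2,4,6}; (6,7)→{6,7}. Safe: 3. Place at column 3.
Columns [6, 2, 5, 1, 4, 7, 3], r−c [-5, 0, -2, 3, 1, -1, 4], r+c [7, 4, 8, 5, 9, 13, 10] are all distinct, so no two queens attack.

(1,6) (2,2) (3,5) (4,1) (5,4) (6,7) (7,3)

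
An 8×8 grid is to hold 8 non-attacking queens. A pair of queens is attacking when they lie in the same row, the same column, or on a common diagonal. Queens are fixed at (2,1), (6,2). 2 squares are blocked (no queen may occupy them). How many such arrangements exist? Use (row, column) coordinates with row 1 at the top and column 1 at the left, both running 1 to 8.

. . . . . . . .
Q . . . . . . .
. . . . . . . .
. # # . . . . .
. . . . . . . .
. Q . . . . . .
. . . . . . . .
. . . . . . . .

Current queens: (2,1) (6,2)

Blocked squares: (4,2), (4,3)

2

Branch on row 1: col 3 → 1; col 4 → 0; col 5 → 1; col 6 → 0; col 8 → 0.
Sum: 1 + 0 + 1 + 0 + 0 = 2.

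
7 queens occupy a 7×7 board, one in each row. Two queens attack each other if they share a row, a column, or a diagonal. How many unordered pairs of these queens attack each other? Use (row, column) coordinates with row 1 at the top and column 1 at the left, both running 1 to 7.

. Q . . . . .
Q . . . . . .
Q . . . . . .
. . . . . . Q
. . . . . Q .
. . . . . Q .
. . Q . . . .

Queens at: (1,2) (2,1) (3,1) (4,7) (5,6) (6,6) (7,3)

Same column: (2,1)–(3,1) (column 1); (5,6)–(6,6) (column 6).
Same diagonal: (1,2)–(2,1) (|1−2| = |2−1| = 1); (1,2)–(5,6) (|1−5| = |2−6| = 4); (4,7)–(5,6) (|4−5| = |7−6| = 1).
Total attacking pairs: 5.

5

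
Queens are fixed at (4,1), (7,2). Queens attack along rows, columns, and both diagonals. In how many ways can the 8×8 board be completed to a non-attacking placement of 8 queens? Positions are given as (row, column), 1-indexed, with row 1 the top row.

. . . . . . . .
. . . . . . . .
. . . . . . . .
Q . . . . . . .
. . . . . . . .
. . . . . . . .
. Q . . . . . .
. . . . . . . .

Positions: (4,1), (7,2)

4

Branch on row 1: col 3 → 1; col 5 → 1; col 6 → 1; col 7 → 1.
Sum: 1 + 1 + 1 + 1 = 4.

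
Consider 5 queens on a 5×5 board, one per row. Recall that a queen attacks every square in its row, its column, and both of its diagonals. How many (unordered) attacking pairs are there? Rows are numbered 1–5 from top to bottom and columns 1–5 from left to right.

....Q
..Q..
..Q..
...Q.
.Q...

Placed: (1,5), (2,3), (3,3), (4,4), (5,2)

Same column: (2,3)–(3,3) (column 3).
Same diagonal: (1,5)–(3,3) (|1−3| = |5−3| = 2); (3,3)–(4,4) (|3−4| = |3−4| = 1).
Total attacking pairs: 3.

3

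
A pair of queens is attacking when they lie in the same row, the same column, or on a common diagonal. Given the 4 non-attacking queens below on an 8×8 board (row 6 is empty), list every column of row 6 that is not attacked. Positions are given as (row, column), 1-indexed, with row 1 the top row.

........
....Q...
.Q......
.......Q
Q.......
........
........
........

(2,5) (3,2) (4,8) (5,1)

(2,5) attacks row 6 at column 5 and diagonals 1.
(3,2) attacks row 6 at column 2 and diagonals 5.
(4,8) attacks row 6 at column 8 and diagonals 6.
(5,1) attacks row 6 at column 1 and diagonals 2.
Attacked columns: {1, 2, 5, 6, 8}. Safe: {3, 4, 7}.

columns 3, 4, 7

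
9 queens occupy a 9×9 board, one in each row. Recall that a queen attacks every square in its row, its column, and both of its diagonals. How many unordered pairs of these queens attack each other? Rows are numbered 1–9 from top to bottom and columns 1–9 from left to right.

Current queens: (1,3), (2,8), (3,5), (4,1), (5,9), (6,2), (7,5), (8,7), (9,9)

4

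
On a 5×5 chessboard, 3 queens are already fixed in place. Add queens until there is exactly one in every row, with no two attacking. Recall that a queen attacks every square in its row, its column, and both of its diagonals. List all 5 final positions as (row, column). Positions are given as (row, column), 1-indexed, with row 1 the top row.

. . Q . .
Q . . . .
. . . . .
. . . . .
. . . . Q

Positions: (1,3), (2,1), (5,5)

(1,3) (2,1) (3,4) (4,2) (5,5)

Row 3: attacked by (1,3)→{1,3,5}; (2,1)→{1,2}; (5,5)→{3,5}. Safe: 4. Place at column 4.
Row 4: attacked by (1,3)→{3}; (2,1)→{1,3}; (3,4)→{3,4,5}; (5,5)→{4,5}. Safe: 2. Place at column 2.
Columns [3, 1, 4, 2, 5], r−c [-2, 1, -1, 2, 0], r+c [4, 3, 7, 6, 10] are all distinct, so no two queens attack.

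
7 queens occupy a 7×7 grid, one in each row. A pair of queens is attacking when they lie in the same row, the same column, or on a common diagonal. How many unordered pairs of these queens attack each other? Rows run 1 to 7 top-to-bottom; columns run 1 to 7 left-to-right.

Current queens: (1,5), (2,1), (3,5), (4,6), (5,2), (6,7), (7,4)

3

Same column: (1,5)–(3,5) (column 5).
Same diagonal: (3,5)–(4,6) (|3−4| = |5−6| = 1); (5,2)–(7,4) (|5−7| = |2−4| = 2).
Total attacking pairs: 3.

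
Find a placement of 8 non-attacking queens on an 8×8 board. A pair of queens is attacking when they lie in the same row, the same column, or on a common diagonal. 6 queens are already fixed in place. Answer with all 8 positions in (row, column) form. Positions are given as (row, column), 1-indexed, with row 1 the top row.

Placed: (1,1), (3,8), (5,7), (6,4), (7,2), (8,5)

(1,1) (2,6) (3,8) (4,3) (5,7) (6,4) (7,2) (8,5)

Row 2: attacked by (1,1)→{1,2}; (3,8)→{7,8}; (5,7)→{4,7}; (6,4)→{4,8}; (7,2)→{2,7}; (8,5)→{5}. Safe: 3, 6. Place at column 6.
Row 4: attacked by (1,1)→{1,4}; (2,6)→{4,6,8}; (3,8)→{7,8}; (5,7)→{6,7,8}; (6,4)→{2,4,6}; (7,2)→{2,5}; (8,5)→{1,5}. Safe: 3. Place at column 3.
Columns [1, 6, 8, 3, 7, 4, 2, 5], r−c [0, -4, -5, 1, -2, 2, 5, 3], r+c [2, 8, 11, 7, 12, 10, 9, 13] are all distinct, so no two queens attack.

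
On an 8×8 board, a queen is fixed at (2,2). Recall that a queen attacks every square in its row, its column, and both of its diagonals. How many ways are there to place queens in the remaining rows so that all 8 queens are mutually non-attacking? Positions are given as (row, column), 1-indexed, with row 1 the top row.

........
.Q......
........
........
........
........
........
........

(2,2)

Branch on row 1: col 4 → 6; col 5 → 4; col 6 → 2; col 7 → 2; col 8 → 2.
Sum: 6 + 4 + 2 + 2 + 2 = 16.

16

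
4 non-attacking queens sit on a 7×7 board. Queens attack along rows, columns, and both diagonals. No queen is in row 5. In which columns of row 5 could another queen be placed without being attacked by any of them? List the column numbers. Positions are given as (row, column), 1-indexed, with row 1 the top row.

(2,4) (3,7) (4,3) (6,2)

columns 6

(2,4) attacks row 5 at column 4 and diagonals 1, 7.
(3,7) attacks row 5 at column 7 and diagonals 5.
(4,3) attacks row 5 at column 3 and diagonals 2, 4.
(6,2) attacks row 5 at column 2 and diagonals 1, 3.
Attacked columns: {1, 2, 3, 4, 5, 7}. Safe: {6}.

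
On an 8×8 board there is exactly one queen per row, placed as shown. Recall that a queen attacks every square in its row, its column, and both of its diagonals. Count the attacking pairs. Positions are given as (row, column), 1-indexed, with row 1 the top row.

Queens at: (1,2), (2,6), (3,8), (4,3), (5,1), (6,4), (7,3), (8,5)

3

Same column: (4,3)–(7,3) (column 3).
Same diagonal: (5,1)–(7,3) (|5−7| = |1−3| = 2); (6,4)–(7,3) (|6−7| = |4−3| = 1).
Total attacking pairs: 3.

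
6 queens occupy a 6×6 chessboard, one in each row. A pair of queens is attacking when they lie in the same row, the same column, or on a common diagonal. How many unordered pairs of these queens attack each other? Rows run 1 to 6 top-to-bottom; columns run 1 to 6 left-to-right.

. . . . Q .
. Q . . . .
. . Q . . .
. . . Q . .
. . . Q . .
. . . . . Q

8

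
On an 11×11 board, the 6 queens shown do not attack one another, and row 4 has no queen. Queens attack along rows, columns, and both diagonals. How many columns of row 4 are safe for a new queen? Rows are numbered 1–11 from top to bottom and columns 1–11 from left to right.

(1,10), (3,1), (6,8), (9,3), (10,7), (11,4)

(1,10) attacks row 4 at column 10 and diagonals 7.
(3,1) attacks row 4 at column 1 and diagonals 2.
(6,8) attacks row 4 at column 8 and diagonals 6, 10.
(9,3) attacks row 4 at column 3 and diagonals 8.
(10,7) attacks row 4 at column 7 and diagonals 1.
(11,4) attacks row 4 at column 4 and diagonals 11.
Attacked columns: {1, 2, 3, 4, 6, 7, 8, 10, 11}. Safe: {5, 9}.

2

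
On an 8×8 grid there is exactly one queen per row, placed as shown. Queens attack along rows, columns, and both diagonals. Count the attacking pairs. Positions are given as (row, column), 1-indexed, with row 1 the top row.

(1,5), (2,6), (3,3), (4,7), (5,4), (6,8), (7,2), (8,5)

Same column: (1,5)–(8,5) (column 5).
Same diagonal: (1,5)–(2,6) (|1−2| = |5−6| = 1); (1,5)–(3,3) (|1−3| = |5−3| = 2); (5,4)–(7,2) (|5−7| = |4−2| = 2).
Total attacking pairs: 4.

4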